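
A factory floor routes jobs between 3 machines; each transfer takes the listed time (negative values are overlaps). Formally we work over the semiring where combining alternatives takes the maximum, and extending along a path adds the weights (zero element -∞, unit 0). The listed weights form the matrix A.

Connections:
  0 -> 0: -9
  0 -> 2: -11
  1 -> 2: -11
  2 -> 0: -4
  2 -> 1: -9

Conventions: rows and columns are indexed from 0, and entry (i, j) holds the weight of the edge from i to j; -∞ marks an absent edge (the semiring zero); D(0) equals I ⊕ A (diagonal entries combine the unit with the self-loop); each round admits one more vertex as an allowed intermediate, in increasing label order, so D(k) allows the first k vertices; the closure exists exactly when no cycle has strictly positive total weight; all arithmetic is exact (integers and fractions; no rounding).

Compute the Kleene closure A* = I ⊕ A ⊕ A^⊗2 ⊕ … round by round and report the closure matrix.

D(0):
  [0, -∞, -11]
  [-∞, 0, -11]
  [-4, -9, 0]
D(1):
  [0, -∞, -11]
  [-∞, 0, -11]
  [-4, -9, 0]
D(2):
  [0, -∞, -11]
  [-∞, 0, -11]
  [-4, -9, 0]
D(3):
  [0, -20, -11]
  [-15, 0, -11]
  [-4, -9, 0]
Answer: A* = [[0, -20, -11], [-15, 0, -11], [-4, -9, 0]]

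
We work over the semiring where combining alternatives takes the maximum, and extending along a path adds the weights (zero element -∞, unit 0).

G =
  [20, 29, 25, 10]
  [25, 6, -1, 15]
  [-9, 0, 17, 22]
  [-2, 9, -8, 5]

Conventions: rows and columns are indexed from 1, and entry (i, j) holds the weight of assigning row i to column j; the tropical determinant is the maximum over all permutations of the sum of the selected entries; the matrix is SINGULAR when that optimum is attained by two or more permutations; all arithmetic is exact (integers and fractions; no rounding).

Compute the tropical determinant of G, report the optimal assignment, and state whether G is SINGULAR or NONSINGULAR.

σ = (1, 2, 3, 4): 20 + 6 + 17 + 5 = 48
σ = (1, 2, 4, 3): 20 + 6 + 22 + (-8) = 40
σ = (1, 3, 2, 4): 20 + (-1) + 0 + 5 = 24
σ = (1, 3, 4, 2): 20 + (-1) + 22 + 9 = 50
σ = (1, 4, 2, 3): 20 + 15 + 0 + (-8) = 27
σ = (1, 4, 3, 2): 20 + 15 + 17 + 9 = 61
σ = (2, 1, 3, 4): 29 + 25 + 17 + 5 = 76
σ = (2, 1, 4, 3): 29 + 25 + 22 + (-8) = 68
σ = (2, 3, 1, 4): 29 + (-1) + (-9) + 5 = 24
σ = (2, 3, 4, 1): 29 + (-1) + 22 + (-2) = 48
σ = (2, 4, 1, 3): 29 + 15 + (-9) + (-8) = 27
σ = (2, 4, 3, 1): 29 + 15 + 17 + (-2) = 59
σ = (3, 1, 2, 4): 25 + 25 + 0 + 5 = 55
σ = (3, 1, 4, 2): 25 + 25 + 22 + 9 = 81
σ = (3, 2, 1, 4): 25 + 6 + (-9) + 5 = 27
σ = (3, 2, 4, 1): 25 + 6 + 22 + (-2) = 51
σ = (3, 4, 1, 2): 25 + 15 + (-9) + 9 = 40
σ = (3, 4, 2, 1): 25 + 15 + 0 + (-2) = 38
σ = (4, 1, 2, 3): 10 + 25 + 0 + (-8) = 27
σ = (4, 1, 3, 2): 10 + 25 + 17 + 9 = 61
σ = (4, 2, 1, 3): 10 + 6 + (-9) + (-8) = -1
σ = (4, 2, 3, 1): 10 + 6 + 17 + (-2) = 31
σ = (4, 3, 1, 2): 10 + (-1) + (-9) + 9 = 9
σ = (4, 3, 2, 1): 10 + (-1) + 0 + (-2) = 7
Optimal value attained by: σ = (3, 1, 4, 2).
Answer: det⊕(G) = 81; verdict: NONSINGULAR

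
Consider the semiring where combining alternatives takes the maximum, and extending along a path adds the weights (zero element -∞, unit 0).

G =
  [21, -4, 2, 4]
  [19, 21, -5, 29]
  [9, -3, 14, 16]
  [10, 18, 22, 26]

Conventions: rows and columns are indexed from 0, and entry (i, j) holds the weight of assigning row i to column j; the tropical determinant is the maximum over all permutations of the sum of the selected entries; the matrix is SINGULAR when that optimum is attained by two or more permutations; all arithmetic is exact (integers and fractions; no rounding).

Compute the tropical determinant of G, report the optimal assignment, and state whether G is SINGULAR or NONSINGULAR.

σ = (0, 1, 2, 3): 21 + 21 + 14 + 26 = 82
σ = (0, 1, 3, 2): 21 + 21 + 16 + 22 = 80
σ = (0, 2, 1, 3): 21 + (-5) + (-3) + 26 = 39
σ = (0, 2, 3, 1): 21 + (-5) + 16 + 18 = 50
σ = (0, 3, 1, 2): 21 + 29 + (-3) + 22 = 69
σ = (0, 3, 2, 1): 21 + 29 + 14 + 18 = 82
σ = (1, 0, 2, 3): (-4) + 19 + 14 + 26 = 55
σ = (1, 0, 3, 2): (-4) + 19 + 16 + 22 = 53
σ = (1, 2, 0, 3): (-4) + (-5) + 9 + 26 = 26
σ = (1, 2, 3, 0): (-4) + (-5) + 16 + 10 = 17
σ = (1, 3, 0, 2): (-4) + 29 + 9 + 22 = 56
σ = (1, 3, 2, 0): (-4) + 29 + 14 + 10 = 49
σ = (2, 0, 1, 3): 2 + 19 + (-3) + 26 = 44
σ = (2, 0, 3, 1): 2 + 19 + 16 + 18 = 55
σ = (2, 1, 0, 3): 2 + 21 + 9 + 26 = 58
σ = (2, 1, 3, 0): 2 + 21 + 16 + 10 = 49
σ = (2, 3, 0, 1): 2 + 29 + 9 + 18 = 58
σ = (2, 3, 1, 0): 2 + 29 + (-3) + 10 = 38
σ = (3, 0, 1, 2): 4 + 19 + (-3) + 22 = 42
σ = (3, 0, 2, 1): 4 + 19 + 14 + 18 = 55
σ = (3, 1, 0, 2): 4 + 21 + 9 + 22 = 56
σ = (3, 1, 2, 0): 4 + 21 + 14 + 10 = 49
σ = (3, 2, 0, 1): 4 + (-5) + 9 + 18 = 26
σ = (3, 2, 1, 0): 4 + (-5) + (-3) + 10 = 6
Optimal value attained by: σ = (0, 1, 2, 3).
Answer: det⊕(G) = 82; verdict: SINGULAR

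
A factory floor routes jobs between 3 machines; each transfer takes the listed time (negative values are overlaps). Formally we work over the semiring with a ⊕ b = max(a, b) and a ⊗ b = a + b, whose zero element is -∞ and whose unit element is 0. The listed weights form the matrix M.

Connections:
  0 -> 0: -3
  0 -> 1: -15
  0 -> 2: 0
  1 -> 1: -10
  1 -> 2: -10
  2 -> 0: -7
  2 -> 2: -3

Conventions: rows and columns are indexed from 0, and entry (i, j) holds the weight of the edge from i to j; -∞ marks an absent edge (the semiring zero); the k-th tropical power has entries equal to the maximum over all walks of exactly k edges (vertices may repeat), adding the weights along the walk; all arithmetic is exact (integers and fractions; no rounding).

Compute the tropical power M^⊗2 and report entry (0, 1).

M^⊗2:
  [-6, -18, -3]
  [-17, -20, -13]
  [-10, -22, -6]
Key observation: the optimum is the walk 0->0->1, with weight (-3) + (-15) = -18.
Optimal value attained by: walk 0->0->1.
Answer: (M^⊗2)[0][1] = -18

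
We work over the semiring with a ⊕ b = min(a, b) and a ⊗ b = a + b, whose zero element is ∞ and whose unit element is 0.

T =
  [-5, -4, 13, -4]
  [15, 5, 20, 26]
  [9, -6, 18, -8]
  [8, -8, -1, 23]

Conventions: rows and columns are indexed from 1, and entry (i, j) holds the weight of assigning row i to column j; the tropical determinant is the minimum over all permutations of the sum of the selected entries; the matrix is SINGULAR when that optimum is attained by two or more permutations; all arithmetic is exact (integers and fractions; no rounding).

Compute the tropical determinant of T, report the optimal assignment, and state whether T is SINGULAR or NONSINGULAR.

σ = (1, 2, 3, 4): (-5) + 5 + 18 + 23 = 41
σ = (1, 2, 4, 3): (-5) + 5 + (-8) + (-1) = -9
σ = (1, 3, 2, 4): (-5) + 20 + (-6) + 23 = 32
σ = (1, 3, 4, 2): (-5) + 20 + (-8) + (-8) = -1
σ = (1, 4, 2, 3): (-5) + 26 + (-6) + (-1) = 14
σ = (1, 4, 3, 2): (-5) + 26 + 18 + (-8) = 31
σ = (2, 1, 3, 4): (-4) + 15 + 18 + 23 = 52
σ = (2, 1, 4, 3): (-4) + 15 + (-8) + (-1) = 2
σ = (2, 3, 1, 4): (-4) + 20 + 9 + 23 = 48
σ = (2, 3, 4, 1): (-4) + 20 + (-8) + 8 = 16
σ = (2, 4, 1, 3): (-4) + 26 + 9 + (-1) = 30
σ = (2, 4, 3, 1): (-4) + 26 + 18 + 8 = 48
σ = (3, 1, 2, 4): 13 + 15 + (-6) + 23 = 45
σ = (3, 1, 4, 2): 13 + 15 + (-8) + (-8) = 12
σ = (3, 2, 1, 4): 13 + 5 + 9 + 23 = 50
σ = (3, 2, 4, 1): 13 + 5 + (-8) + 8 = 18
σ = (3, 4, 1, 2): 13 + 26 + 9 + (-8) = 40
σ = (3, 4, 2, 1): 13 + 26 + (-6) + 8 = 41
σ = (4, 1, 2, 3): (-4) + 15 + (-6) + (-1) = 4
σ = (4, 1, 3, 2): (-4) + 15 + 18 + (-8) = 21
σ = (4, 2, 1, 3): (-4) + 5 + 9 + (-1) = 9
σ = (4, 2, 3, 1): (-4) + 5 + 18 + 8 = 27
σ = (4, 3, 1, 2): (-4) + 20 + 9 + (-8) = 17
σ = (4, 3, 2, 1): (-4) + 20 + (-6) + 8 = 18
Optimal value attained by: σ = (1, 2, 4, 3).
Answer: det⊕(T) = -9; verdict: NONSINGULAR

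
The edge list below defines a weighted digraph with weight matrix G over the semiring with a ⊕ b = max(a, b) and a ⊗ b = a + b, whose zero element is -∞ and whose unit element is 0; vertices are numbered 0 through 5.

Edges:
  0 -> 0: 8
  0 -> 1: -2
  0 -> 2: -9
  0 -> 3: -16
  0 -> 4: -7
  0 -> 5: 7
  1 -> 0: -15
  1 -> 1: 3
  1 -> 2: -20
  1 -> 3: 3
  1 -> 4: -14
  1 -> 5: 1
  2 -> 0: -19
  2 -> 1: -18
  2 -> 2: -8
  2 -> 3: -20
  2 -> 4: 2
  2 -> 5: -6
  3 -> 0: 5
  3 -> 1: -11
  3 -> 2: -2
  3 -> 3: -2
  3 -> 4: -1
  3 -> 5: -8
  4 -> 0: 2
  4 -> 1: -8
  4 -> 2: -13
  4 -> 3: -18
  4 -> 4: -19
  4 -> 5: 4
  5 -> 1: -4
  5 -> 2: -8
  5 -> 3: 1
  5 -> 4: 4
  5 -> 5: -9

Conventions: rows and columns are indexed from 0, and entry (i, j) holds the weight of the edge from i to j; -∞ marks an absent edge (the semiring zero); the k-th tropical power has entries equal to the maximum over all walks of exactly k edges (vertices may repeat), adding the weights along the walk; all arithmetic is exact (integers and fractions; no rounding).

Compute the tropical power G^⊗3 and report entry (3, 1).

G^⊗2:
  [16, 6, -1, 8, 11, 15]
  [8, 6, 1, 6, 5, 4]
  [4, -6, -11, -5, -2, 6]
  [13, 3, -4, -4, 0, 12]
  [10, 0, -4, 5, 8, 9]
  [6, -1, -1, -1, 0, 8]
G^⊗3:
  [24, 14, 7, 16, 19, 23]
  [16, 9, 4, 9, 8, 15]
  [12, 2, -2, 7, 10, 11]
  [21, 11, 4, 13, 16, 20]
  [18, 8, 3, 10, 13, 17]
  [14, 4, 0, 9, 12, 13]
Key observation: the optimum is the walk 3->0->0->1, with weight 5 + 8 + (-2) = 11.
Optimal value attained by: walk 3->0->0->1.
Answer: (G^⊗3)[3][1] = 11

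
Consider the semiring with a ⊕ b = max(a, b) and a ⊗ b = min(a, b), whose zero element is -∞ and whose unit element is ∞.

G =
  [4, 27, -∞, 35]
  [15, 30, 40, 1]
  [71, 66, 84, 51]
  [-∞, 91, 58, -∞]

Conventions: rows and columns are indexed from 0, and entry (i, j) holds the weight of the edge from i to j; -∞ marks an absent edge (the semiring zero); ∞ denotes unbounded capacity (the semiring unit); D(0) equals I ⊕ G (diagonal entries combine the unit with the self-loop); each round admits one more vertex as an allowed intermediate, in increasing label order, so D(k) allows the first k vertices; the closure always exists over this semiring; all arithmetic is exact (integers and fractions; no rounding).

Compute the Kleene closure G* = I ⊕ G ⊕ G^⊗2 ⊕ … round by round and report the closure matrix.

D(0):
  [∞, 27, -∞, 35]
  [15, ∞, 40, 1]
  [71, 66, ∞, 51]
  [-∞, 91, 58, ∞]
D(1):
  [∞, 27, -∞, 35]
  [15, ∞, 40, 15]
  [71, 66, ∞, 51]
  [-∞, 91, 58, ∞]
D(2):
  [∞, 27, 27, 35]
  [15, ∞, 40, 15]
  [71, 66, ∞, 51]
  [15, 91, 58, ∞]
D(3):
  [∞, 27, 27, 35]
  [40, ∞, 40, 40]
  [71, 66, ∞, 51]
  [58, 91, 58, ∞]
D(4):
  [∞, 35, 35, 35]
  [40, ∞, 40, 40]
  [71, 66, ∞, 51]
  [58, 91, 58, ∞]
Answer: G* = [[∞, 35, 35, 35], [40, ∞, 40, 40], [71, 66, ∞, 51], [58, 91, 58, ∞]]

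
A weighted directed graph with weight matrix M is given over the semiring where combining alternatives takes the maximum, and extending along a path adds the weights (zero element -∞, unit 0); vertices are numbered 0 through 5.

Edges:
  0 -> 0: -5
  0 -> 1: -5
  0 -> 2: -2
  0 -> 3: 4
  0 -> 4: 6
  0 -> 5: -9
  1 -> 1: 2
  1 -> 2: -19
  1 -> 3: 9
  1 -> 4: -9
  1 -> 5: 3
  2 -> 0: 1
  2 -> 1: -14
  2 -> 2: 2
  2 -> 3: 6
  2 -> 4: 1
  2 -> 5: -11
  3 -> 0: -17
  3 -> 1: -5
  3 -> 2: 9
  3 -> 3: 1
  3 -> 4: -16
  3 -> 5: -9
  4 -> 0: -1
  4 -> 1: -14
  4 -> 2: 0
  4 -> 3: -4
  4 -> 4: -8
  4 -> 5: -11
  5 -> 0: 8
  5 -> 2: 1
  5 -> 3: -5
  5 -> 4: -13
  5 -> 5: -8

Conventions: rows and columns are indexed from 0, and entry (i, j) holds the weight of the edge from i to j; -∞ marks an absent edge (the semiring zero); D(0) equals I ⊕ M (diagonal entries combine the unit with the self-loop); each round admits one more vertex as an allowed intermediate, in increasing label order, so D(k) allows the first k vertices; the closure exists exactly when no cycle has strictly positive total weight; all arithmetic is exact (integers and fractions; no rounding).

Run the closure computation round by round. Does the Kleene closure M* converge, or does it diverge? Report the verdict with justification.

Detection: at round 0, diagonal entry (1, 1) turns strictly positive.
Key observation: the cycle 1->1 has total weight 2, which is strictly positive.
Answer: DIVERGES — positive cycle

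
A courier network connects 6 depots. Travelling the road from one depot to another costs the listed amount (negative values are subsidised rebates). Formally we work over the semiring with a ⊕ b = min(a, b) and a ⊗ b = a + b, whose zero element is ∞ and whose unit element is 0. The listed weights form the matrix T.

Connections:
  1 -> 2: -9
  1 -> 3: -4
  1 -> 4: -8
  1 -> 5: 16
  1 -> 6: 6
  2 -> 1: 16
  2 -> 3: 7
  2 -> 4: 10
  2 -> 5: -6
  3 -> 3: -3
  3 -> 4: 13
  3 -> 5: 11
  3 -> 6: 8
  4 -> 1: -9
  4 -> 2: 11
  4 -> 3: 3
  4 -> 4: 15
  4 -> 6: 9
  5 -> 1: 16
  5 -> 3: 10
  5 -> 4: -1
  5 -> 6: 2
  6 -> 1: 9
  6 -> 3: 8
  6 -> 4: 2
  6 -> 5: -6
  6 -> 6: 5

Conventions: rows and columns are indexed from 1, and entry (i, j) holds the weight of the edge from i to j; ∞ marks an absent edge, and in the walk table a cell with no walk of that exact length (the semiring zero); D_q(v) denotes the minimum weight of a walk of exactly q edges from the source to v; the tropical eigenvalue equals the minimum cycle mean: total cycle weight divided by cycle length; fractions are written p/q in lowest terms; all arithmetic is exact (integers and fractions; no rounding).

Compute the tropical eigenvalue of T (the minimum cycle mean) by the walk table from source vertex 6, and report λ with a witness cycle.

q=0: [∞, ∞, ∞, ∞, ∞, 0]
q=1: [9, ∞, 8, 2, -6, 5]
q=2: [-7, 0, 4, -7, -1, -4]
q=3: [-16, -16, -11, -15, -10, -1]
q=4: [-24, -25, -20, -24, -22, -10]
q=5: [-33, -33, -28, -32, -31, -20]
q=6: [-41, -42, -37, -41, -39, -29]
Optimal cycle mean attained by: cycle 1->4->1, total (-8) + (-9), length 2.
Answer: λ = -17/2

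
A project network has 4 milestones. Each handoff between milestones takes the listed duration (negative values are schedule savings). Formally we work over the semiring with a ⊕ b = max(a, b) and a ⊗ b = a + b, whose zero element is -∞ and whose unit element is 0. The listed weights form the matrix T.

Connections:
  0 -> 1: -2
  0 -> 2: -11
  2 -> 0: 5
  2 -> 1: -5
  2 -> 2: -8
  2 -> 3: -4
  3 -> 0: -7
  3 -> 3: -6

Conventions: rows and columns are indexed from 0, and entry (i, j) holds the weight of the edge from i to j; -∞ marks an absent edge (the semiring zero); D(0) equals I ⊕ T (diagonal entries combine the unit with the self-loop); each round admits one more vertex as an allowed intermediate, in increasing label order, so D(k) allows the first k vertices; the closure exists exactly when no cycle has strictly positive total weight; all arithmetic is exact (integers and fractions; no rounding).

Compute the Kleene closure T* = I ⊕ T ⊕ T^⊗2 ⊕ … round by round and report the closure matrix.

D(0):
  [0, -2, -11, -∞]
  [-∞, 0, -∞, -∞]
  [5, -5, 0, -4]
  [-7, -∞, -∞, 0]
D(1):
  [0, -2, -11, -∞]
  [-∞, 0, -∞, -∞]
  [5, 3, 0, -4]
  [-7, -9, -18, 0]
D(2):
  [0, -2, -11, -∞]
  [-∞, 0, -∞, -∞]
  [5, 3, 0, -4]
  [-7, -9, -18, 0]
D(3):
  [0, -2, -11, -15]
  [-∞, 0, -∞, -∞]
  [5, 3, 0, -4]
  [-7, -9, -18, 0]
D(4):
  [0, -2, -11, -15]
  [-∞, 0, -∞, -∞]
  [5, 3, 0, -4]
  [-7, -9, -18, 0]
Answer: T* = [[0, -2, -11, -15], [-∞, 0, -∞, -∞], [5, 3, 0, -4], [-7, -9, -18, 0]]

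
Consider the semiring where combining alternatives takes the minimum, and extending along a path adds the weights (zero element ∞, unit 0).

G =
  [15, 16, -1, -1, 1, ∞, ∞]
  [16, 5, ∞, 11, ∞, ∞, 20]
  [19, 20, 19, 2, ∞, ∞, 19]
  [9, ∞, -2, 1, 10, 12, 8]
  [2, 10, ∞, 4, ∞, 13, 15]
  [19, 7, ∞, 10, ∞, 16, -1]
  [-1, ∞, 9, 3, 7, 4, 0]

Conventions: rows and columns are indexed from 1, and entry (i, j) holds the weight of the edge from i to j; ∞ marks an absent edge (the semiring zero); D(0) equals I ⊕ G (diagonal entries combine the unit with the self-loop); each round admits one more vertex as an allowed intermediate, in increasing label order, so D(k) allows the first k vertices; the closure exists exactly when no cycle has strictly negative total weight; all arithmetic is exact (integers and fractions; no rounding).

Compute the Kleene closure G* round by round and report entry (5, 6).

D(0):
  [0, 16, -1, -1, 1, ∞, ∞]
  [16, 0, ∞, 11, ∞, ∞, 20]
  [19, 20, 0, 2, ∞, ∞, 19]
  [9, ∞, -2, 0, 10, 12, 8]
  [2, 10, ∞, 4, 0, 13, 15]
  [19, 7, ∞, 10, ∞, 0, -1]
  [-1, ∞, 9, 3, 7, 4, 0]
D(1):
  [0, 16, -1, -1, 1, ∞, ∞]
  [16, 0, 15, 11, 17, ∞, 20]
  [19, 20, 0, 2, 20, ∞, 19]
  [9, 25, -2, 0, 10, 12, 8]
  [2, 10, 1, 1, 0, 13, 15]
  [19, 7, 18, 10, 20, 0, -1]
  [-1, 15, -2, -2, 0, 4, 0]
D(2):
  [0, 16, -1, -1, 1, ∞, 36]
  [16, 0, 15, 11, 17, ∞, 20]
  [19, 20, 0, 2, 20, ∞, 19]
  [9, 25, -2, 0, 10, 12, 8]
  [2, 10, 1, 1, 0, 13, 15]
  [19, 7, 18, 10, 20, 0, -1]
  [-1, 15, -2, -2, 0, 4, 0]
D(3):
  [0, 16, -1, -1, 1, ∞, 18]
  [16, 0, 15, 11, 17, ∞, 20]
  [19, 20, 0, 2, 20, ∞, 19]
  [9, 18, -2, 0, 10, 12, 8]
  [2, 10, 1, 1, 0, 13, 15]
  [19, 7, 18, 10, 20, 0, -1]
  [-1, 15, -2, -2, 0, 4, 0]
D(4):
  [0, 16, -3, -1, 1, 11, 7]
  [16, 0, 9, 11, 17, 23, 19]
  [11, 20, 0, 2, 12, 14, 10]
  [9, 18, -2, 0, 10, 12, 8]
  [2, 10, -1, 1, 0, 13, 9]
  [19, 7, 8, 10, 20, 0, -1]
  [-1, 15, -4, -2, 0, 4, 0]
D(5):
  [0, 11, -3, -1, 1, 11, 7]
  [16, 0, 9, 11, 17, 23, 19]
  [11, 20, 0, 2, 12, 14, 10]
  [9, 18, -2, 0, 10, 12, 8]
  [2, 10, -1, 1, 0, 13, 9]
  [19, 7, 8, 10, 20, 0, -1]
  [-1, 10, -4, -2, 0, 4, 0]
D(6):
  [0, 11, -3, -1, 1, 11, 7]
  [16, 0, 9, 11, 17, 23, 19]
  [11, 20, 0, 2, 12, 14, 10]
  [9, 18, -2, 0, 10, 12, 8]
  [2, 10, -1, 1, 0, 13, 9]
  [19, 7, 8, 10, 20, 0, -1]
  [-1, 10, -4, -2, 0, 4, 0]
D(7):
  [0, 11, -3, -1, 1, 11, 7]
  [16, 0, 9, 11, 17, 23, 19]
  [9, 20, 0, 2, 10, 14, 10]
  [7, 18, -2, 0, 8, 12, 8]
  [2, 10, -1, 1, 0, 13, 9]
  [-2, 7, -5, -3, -1, 0, -1]
  [-1, 10, -4, -2, 0, 4, 0]
Answer: G*[5][6] = 13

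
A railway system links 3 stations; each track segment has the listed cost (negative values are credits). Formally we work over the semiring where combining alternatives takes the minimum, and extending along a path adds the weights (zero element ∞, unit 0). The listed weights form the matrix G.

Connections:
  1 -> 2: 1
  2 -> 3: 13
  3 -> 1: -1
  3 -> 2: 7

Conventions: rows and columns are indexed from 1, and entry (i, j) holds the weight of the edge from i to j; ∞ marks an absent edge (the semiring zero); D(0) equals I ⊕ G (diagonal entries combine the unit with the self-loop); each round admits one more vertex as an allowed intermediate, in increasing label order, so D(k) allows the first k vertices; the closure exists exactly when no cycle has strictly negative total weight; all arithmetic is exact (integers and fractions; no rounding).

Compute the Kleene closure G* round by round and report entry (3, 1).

D(0):
  [0, 1, ∞]
  [∞, 0, 13]
  [-1, 7, 0]
D(1):
  [0, 1, ∞]
  [∞, 0, 13]
  [-1, 0, 0]
D(2):
  [0, 1, 14]
  [∞, 0, 13]
  [-1, 0, 0]
D(3):
  [0, 1, 14]
  [12, 0, 13]
  [-1, 0, 0]
Answer: G*[3][1] = -1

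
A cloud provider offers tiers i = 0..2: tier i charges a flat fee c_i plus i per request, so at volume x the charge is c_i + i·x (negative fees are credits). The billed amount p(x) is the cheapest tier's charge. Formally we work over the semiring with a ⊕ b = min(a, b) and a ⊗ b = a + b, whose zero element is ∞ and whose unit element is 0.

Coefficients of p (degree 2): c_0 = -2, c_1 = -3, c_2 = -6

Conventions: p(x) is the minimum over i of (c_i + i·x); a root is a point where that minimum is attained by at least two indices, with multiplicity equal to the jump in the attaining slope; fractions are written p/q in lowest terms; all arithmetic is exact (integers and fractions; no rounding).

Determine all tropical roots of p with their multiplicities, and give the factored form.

hull edge (i=0, c=-2) to (i=2, c=-6): slope -2, span 2
Factored form: p(x) = -6 ⊗ (x ⊕ 2) ⊗ (x ⊕ 2)
Answer: roots = 2 (mult 2)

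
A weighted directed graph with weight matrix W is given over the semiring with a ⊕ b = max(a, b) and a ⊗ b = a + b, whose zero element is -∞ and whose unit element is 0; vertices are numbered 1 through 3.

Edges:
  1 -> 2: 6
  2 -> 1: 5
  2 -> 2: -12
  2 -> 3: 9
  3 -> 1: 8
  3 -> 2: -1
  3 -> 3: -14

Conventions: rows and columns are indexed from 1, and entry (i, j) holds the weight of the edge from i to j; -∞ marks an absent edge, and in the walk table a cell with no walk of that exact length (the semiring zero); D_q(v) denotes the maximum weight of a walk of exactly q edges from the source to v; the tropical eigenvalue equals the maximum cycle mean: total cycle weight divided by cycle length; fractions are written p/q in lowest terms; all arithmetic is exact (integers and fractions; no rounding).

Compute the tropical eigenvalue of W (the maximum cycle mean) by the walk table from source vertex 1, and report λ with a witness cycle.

q=0: [0, -∞, -∞]
q=1: [-∞, 6, -∞]
q=2: [11, -6, 15]
q=3: [23, 17, 3]
Optimal cycle mean attained by: cycle 1->2->3->1, total 6 + 9 + 8, length 3.
Answer: λ = 23/3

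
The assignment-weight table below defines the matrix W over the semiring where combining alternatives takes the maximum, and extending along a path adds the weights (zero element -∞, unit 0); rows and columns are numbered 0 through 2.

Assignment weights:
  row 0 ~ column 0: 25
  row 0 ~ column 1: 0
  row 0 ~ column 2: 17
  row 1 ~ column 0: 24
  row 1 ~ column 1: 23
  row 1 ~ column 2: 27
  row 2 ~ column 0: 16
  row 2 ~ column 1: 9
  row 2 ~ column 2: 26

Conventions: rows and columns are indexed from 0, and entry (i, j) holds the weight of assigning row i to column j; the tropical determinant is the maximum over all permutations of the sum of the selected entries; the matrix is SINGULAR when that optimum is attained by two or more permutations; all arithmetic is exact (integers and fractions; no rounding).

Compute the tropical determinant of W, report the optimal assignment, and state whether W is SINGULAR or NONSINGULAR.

σ = (0, 1, 2): 25 + 23 + 26 = 74
σ = (0, 2, 1): 25 + 27 + 9 = 61
σ = (1, 0, 2): 0 + 24 + 26 = 50
σ = (1, 2, 0): 0 + 27 + 16 = 43
σ = (2, 0, 1): 17 + 24 + 9 = 50
σ = (2, 1, 0): 17 + 23 + 16 = 56
Optimal value attained by: σ = (0, 1, 2).
Answer: det⊕(W) = 74; verdict: NONSINGULAR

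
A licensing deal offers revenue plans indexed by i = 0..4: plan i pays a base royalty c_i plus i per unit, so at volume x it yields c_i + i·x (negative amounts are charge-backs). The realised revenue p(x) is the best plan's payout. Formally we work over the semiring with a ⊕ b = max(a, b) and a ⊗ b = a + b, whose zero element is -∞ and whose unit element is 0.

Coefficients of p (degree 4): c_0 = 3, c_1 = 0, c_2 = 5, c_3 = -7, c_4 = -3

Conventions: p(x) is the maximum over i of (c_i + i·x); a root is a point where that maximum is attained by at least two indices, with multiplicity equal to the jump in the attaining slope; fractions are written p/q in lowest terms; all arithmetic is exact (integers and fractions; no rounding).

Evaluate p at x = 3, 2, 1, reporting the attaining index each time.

p(3) = max(3+0·3=3, 0+1·3=3, 5+2·3=11, -7+3·3=2, -3+4·3=9) = 11 (attained by i=2)
p(2) = max(3+0·2=3, 0+1·2=2, 5+2·2=9, -7+3·2=-1, -3+4·2=5) = 9 (attained by i=2)
p(1) = max(3+0·1=3, 0+1·1=1, 5+2·1=7, -7+3·1=-4, -3+4·1=1) = 7 (attained by i=2)
Answer: p(3) = 11; p(2) = 9; p(1) = 7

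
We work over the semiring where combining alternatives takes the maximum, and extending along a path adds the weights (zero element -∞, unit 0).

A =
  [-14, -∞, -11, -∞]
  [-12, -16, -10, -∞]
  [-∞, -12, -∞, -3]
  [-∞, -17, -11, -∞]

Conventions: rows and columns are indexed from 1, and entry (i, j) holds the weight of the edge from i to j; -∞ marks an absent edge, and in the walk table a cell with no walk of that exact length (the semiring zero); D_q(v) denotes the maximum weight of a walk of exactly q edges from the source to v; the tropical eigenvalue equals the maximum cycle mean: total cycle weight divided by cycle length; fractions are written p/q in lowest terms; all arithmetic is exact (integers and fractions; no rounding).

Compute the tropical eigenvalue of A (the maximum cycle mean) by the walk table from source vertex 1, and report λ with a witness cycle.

q=0: [0, -∞, -∞, -∞]
q=1: [-14, -∞, -11, -∞]
q=2: [-28, -23, -25, -14]
q=3: [-35, -31, -25, -28]
q=4: [-43, -37, -39, -28]
Optimal cycle mean attained by: cycle 3->4->3, total (-3) + (-11), length 2.
Answer: λ = -7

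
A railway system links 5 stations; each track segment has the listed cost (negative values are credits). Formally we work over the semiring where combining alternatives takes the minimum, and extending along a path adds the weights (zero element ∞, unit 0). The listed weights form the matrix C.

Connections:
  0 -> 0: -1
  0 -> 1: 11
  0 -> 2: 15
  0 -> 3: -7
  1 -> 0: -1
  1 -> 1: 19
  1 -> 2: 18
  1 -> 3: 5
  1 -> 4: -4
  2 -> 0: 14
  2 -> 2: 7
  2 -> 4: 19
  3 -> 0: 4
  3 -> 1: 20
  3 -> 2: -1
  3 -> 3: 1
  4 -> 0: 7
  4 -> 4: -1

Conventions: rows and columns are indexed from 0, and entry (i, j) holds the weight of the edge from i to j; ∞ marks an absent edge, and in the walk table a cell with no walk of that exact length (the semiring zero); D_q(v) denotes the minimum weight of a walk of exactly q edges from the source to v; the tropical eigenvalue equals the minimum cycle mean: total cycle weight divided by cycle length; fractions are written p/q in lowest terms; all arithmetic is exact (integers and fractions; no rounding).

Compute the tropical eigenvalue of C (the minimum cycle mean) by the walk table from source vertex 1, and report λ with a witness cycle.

q=0: [∞, 0, ∞, ∞, ∞]
q=1: [-1, 19, 18, 5, -4]
q=2: [-2, 10, 4, -8, -5]
q=3: [-4, 9, -9, -9, -6]
q=4: [-5, 7, -10, -11, -7]
q=5: [-7, 6, -12, -12, -8]
Optimal cycle mean attained by: cycle 0->3->0, total (-7) + 4, length 2.
Answer: λ = -3/2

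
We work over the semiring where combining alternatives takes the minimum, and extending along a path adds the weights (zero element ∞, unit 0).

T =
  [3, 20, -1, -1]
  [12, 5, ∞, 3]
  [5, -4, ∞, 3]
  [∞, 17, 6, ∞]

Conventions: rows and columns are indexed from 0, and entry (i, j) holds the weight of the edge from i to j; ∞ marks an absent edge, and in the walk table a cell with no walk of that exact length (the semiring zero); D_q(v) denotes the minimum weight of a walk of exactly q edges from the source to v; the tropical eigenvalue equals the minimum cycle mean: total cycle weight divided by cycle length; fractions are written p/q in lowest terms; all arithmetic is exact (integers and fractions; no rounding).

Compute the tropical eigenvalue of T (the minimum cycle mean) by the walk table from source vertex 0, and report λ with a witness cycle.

q=0: [0, ∞, ∞, ∞]
q=1: [3, 20, -1, -1]
q=2: [4, -5, 2, 2]
q=3: [7, -2, 3, -2]
q=4: [8, -1, 4, 1]
Optimal cycle mean attained by: cycle 1->3->2->1, total 3 + 6 + (-4), length 3.
Answer: λ = 5/3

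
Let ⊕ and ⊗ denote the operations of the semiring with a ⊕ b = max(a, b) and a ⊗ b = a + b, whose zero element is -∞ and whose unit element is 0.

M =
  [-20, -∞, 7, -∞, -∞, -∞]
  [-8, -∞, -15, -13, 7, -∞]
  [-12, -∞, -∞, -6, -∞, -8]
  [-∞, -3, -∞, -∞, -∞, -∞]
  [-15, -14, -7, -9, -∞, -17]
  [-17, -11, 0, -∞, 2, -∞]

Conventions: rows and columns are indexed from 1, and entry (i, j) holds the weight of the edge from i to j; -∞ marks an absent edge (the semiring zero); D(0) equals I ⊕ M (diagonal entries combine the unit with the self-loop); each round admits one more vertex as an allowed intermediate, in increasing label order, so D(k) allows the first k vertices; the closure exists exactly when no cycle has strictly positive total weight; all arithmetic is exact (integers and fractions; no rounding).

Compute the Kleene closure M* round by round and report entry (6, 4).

D(0):
  [0, -∞, 7, -∞, -∞, -∞]
  [-8, 0, -15, -13, 7, -∞]
  [-12, -∞, 0, -6, -∞, -8]
  [-∞, -3, -∞, 0, -∞, -∞]
  [-15, -14, -7, -9, 0, -17]
  [-17, -11, 0, -∞, 2, 0]
D(1):
  [0, -∞, 7, -∞, -∞, -∞]
  [-8, 0, -1, -13, 7, -∞]
  [-12, -∞, 0, -6, -∞, -8]
  [-∞, -3, -∞, 0, -∞, -∞]
  [-15, -14, -7, -9, 0, -17]
  [-17, -11, 0, -∞, 2, 0]
D(2):
  [0, -∞, 7, -∞, -∞, -∞]
  [-8, 0, -1, -13, 7, -∞]
  [-12, -∞, 0, -6, -∞, -8]
  [-11, -3, -4, 0, 4, -∞]
  [-15, -14, -7, -9, 0, -17]
  [-17, -11, 0, -24, 2, 0]
D(3):
  [0, -∞, 7, 1, -∞, -1]
  [-8, 0, -1, -7, 7, -9]
  [-12, -∞, 0, -6, -∞, -8]
  [-11, -3, -4, 0, 4, -12]
  [-15, -14, -7, -9, 0, -15]
  [-12, -11, 0, -6, 2, 0]
D(4):
  [0, -2, 7, 1, 5, -1]
  [-8, 0, -1, -7, 7, -9]
  [-12, -9, 0, -6, -2, -8]
  [-11, -3, -4, 0, 4, -12]
  [-15, -12, -7, -9, 0, -15]
  [-12, -9, 0, -6, 2, 0]
D(5):
  [0, -2, 7, 1, 5, -1]
  [-8, 0, 0, -2, 7, -8]
  [-12, -9, 0, -6, -2, -8]
  [-11, -3, -3, 0, 4, -11]
  [-15, -12, -7, -9, 0, -15]
  [-12, -9, 0, -6, 2, 0]
D(6):
  [0, -2, 7, 1, 5, -1]
  [-8, 0, 0, -2, 7, -8]
  [-12, -9, 0, -6, -2, -8]
  [-11, -3, -3, 0, 4, -11]
  [-15, -12, -7, -9, 0, -15]
  [-12, -9, 0, -6, 2, 0]
Answer: M*[6][4] = -6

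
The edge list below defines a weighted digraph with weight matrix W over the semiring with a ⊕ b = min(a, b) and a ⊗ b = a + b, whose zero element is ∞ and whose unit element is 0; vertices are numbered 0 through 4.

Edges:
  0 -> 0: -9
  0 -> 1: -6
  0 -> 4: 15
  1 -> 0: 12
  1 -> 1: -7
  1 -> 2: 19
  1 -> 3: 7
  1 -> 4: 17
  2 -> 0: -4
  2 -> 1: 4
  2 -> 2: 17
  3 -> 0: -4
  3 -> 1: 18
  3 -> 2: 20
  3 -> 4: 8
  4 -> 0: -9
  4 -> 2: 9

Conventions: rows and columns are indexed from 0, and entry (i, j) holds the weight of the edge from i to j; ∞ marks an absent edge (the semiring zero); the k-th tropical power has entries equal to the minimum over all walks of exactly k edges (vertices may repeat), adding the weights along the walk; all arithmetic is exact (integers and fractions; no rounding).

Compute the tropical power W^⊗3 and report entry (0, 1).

W^⊗2:
  [-18, -15, 13, 1, 6]
  [3, -14, 12, 0, 10]
  [-13, -10, 23, 11, 11]
  [-13, -10, 17, 25, 11]
  [-18, -15, 26, ∞, 6]
W^⊗3:
  [-27, -24, 4, -8, -3]
  [-6, -21, 5, -7, 3]
  [-22, -19, 9, -3, 2]
  [-22, -19, 9, -3, 2]
  [-27, -24, 4, -8, -3]
Key observation: the optimum is the walk 0->0->0->1, with weight (-9) + (-9) + (-6) = -24.
Optimal value attained by: walk 0->0->0->1.
Answer: (W^⊗3)[0][1] = -24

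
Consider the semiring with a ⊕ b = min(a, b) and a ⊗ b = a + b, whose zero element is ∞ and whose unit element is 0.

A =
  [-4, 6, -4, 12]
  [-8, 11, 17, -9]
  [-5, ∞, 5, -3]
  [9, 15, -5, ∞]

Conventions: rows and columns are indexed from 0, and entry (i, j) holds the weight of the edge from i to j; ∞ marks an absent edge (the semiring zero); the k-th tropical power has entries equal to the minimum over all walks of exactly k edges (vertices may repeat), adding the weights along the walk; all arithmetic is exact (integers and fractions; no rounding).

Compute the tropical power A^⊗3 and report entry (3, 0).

A^⊗2:
  [-9, 2, -8, -7]
  [-12, -2, -14, 2]
  [-9, 1, -9, 2]
  [-10, 15, 0, -8]
A^⊗3:
  [-13, -3, -13, -11]
  [-19, -6, -16, -17]
  [-14, -3, -13, -12]
  [-14, -4, -14, -3]
Key observation: the optimum is the walk 3->2->0->0, with weight (-5) + (-5) + (-4) = -14.
Optimal value attained by: walk 3->2->0->0.
Answer: (A^⊗3)[3][0] = -14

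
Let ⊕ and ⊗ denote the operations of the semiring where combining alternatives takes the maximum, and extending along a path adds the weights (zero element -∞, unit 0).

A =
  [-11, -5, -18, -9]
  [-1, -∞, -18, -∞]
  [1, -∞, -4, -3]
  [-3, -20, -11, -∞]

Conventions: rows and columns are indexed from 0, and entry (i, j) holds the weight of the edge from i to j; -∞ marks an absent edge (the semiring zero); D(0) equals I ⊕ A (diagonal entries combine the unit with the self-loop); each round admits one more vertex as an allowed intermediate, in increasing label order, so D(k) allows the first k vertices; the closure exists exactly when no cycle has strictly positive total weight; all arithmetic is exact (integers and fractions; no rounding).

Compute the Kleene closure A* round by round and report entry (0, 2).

D(0):
  [0, -5, -18, -9]
  [-1, 0, -18, -∞]
  [1, -∞, 0, -3]
  [-3, -20, -11, 0]
D(1):
  [0, -5, -18, -9]
  [-1, 0, -18, -10]
  [1, -4, 0, -3]
  [-3, -8, -11, 0]
D(2):
  [0, -5, -18, -9]
  [-1, 0, -18, -10]
  [1, -4, 0, -3]
  [-3, -8, -11, 0]
D(3):
  [0, -5, -18, -9]
  [-1, 0, -18, -10]
  [1, -4, 0, -3]
  [-3, -8, -11, 0]
D(4):
  [0, -5, -18, -9]
  [-1, 0, -18, -10]
  [1, -4, 0, -3]
  [-3, -8, -11, 0]
Answer: A*[0][2] = -18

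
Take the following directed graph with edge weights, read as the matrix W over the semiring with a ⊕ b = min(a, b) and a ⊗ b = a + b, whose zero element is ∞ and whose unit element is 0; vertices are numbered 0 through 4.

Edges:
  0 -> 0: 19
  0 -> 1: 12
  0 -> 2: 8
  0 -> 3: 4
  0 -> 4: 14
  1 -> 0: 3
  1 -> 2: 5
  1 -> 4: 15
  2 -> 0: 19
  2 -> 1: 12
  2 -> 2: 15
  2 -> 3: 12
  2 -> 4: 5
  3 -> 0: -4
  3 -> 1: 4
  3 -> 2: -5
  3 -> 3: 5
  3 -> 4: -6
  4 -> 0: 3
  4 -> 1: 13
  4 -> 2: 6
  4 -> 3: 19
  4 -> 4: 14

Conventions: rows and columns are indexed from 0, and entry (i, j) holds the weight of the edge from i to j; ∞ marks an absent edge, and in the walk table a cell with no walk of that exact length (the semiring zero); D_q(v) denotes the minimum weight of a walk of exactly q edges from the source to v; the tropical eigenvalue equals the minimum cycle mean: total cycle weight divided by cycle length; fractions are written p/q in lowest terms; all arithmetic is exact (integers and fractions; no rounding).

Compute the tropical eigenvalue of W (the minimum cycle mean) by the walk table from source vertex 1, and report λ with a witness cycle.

q=0: [∞, 0, ∞, ∞, ∞]
q=1: [3, ∞, 5, ∞, 15]
q=2: [18, 15, 11, 7, 10]
q=3: [3, 11, 2, 12, 1]
q=4: [4, 14, 7, 7, 6]
q=5: [3, 11, 2, 8, 1]
Optimal cycle mean attained by: cycle 0->3->0, total 4 + (-4), length 2.
Answer: λ = 0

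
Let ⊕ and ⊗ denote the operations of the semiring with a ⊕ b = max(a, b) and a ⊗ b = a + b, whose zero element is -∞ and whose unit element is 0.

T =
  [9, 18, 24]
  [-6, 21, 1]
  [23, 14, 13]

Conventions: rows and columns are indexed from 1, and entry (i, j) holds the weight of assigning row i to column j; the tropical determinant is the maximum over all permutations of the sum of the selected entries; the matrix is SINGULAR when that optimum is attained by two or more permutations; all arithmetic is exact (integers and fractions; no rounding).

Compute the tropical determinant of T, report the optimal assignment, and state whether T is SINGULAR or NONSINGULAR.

σ = (1, 2, 3): 9 + 21 + 13 = 43
σ = (1, 3, 2): 9 + 1 + 14 = 24
σ = (2, 1, 3): 18 + (-6) + 13 = 25
σ = (2, 3, 1): 18 + 1 + 23 = 42
σ = (3, 1, 2): 24 + (-6) + 14 = 32
σ = (3, 2, 1): 24 + 21 + 23 = 68
Optimal value attained by: σ = (3, 2, 1).
Answer: det⊕(T) = 68; verdict: NONSINGULAR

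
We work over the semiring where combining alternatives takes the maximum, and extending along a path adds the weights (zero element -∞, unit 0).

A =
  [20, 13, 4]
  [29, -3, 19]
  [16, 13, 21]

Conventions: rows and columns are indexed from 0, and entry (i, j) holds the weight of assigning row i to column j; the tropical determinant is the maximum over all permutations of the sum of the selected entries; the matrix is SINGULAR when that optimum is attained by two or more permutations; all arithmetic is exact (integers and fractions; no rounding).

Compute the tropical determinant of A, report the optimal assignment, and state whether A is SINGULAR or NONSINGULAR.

σ = (0, 1, 2): 20 + (-3) + 21 = 38
σ = (0, 2, 1): 20 + 19 + 13 = 52
σ = (1, 0, 2): 13 + 29 + 21 = 63
σ = (1, 2, 0): 13 + 19 + 16 = 48
σ = (2, 0, 1): 4 + 29 + 13 = 46
σ = (2, 1, 0): 4 + (-3) + 16 = 17
Optimal value attained by: σ = (1, 0, 2).
Answer: det⊕(A) = 63; verdict: NONSINGULAR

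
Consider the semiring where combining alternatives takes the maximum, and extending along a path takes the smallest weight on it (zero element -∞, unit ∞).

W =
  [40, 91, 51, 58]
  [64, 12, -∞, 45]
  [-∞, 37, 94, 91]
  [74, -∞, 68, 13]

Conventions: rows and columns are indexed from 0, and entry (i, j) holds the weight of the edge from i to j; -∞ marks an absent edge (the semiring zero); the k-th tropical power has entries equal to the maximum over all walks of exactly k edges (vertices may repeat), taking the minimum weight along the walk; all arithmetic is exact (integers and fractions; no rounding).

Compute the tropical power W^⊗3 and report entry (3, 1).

W^⊗2:
  [64, 40, 58, 51]
  [45, 64, 51, 58]
  [74, 37, 94, 91]
  [40, 74, 68, 68]
W^⊗3:
  [51, 64, 58, 58]
  [64, 45, 58, 51]
  [74, 74, 94, 91]
  [68, 40, 68, 68]
Key observation: the optimum is the walk 3->0->0->1, with weight 74 min 40 min 91 = 40.
Optimal value attained by: walk 3->0->0->1.
Answer: (W^⊗3)[3][1] = 40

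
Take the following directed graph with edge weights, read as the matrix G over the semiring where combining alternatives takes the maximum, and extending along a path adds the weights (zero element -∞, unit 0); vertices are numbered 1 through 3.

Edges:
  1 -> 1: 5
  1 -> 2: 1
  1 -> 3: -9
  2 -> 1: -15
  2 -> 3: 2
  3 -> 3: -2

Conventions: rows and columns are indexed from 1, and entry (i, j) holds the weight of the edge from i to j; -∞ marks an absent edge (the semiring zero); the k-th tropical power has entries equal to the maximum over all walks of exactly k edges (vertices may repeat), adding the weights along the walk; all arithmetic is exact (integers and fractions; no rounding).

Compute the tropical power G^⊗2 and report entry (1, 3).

G^⊗2:
  [10, 6, 3]
  [-10, -14, 0]
  [-∞, -∞, -4]
Key observation: the optimum is the walk 1->2->3, with weight 1 + 2 = 3.
Optimal value attained by: walk 1->2->3.
Answer: (G^⊗2)[1][3] = 3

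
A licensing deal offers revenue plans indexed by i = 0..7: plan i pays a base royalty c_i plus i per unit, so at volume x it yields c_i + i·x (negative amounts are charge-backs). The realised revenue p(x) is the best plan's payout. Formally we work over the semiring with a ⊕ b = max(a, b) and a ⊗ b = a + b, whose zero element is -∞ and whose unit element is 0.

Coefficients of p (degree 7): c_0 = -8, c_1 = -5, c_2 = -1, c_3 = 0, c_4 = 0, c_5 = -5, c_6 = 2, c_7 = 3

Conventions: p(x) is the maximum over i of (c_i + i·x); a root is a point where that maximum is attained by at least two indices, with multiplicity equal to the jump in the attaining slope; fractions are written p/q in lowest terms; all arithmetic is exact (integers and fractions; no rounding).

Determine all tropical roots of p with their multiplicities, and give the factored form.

hull edge (i=0, c=-8) to (i=2, c=-1): slope 7/2, span 2
hull edge (i=2, c=-1) to (i=3, c=0): slope 1, span 1
hull edge (i=3, c=0) to (i=7, c=3): slope 3/4, span 4
Factored form: p(x) = 3 ⊗ (x ⊕ (-7/2)) ⊗ (x ⊕ (-7/2)) ⊗ (x ⊕ (-1)) ⊗ (x ⊕ (-3/4)) ⊗ (x ⊕ (-3/4)) ⊗ (x ⊕ (-3/4)) ⊗ (x ⊕ (-3/4))
Answer: roots = -7/2 (mult 2), -1 (mult 1), -3/4 (mult 4)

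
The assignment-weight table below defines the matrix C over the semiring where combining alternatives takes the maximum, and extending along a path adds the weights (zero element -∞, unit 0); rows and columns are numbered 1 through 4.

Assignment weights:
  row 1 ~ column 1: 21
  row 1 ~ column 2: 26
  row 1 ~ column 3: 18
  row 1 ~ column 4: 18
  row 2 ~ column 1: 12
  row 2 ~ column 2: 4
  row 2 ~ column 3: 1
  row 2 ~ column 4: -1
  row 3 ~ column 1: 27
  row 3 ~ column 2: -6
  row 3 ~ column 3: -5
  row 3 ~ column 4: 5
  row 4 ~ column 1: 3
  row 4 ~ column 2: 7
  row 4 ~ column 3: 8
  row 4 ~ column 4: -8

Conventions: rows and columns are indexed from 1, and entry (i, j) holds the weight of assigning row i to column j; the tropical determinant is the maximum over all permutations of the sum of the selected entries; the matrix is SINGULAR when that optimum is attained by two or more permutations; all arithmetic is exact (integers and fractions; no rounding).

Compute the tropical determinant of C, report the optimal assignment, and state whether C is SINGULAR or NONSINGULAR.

σ = (1, 2, 3, 4): 21 + 4 + (-5) + (-8) = 12
σ = (1, 2, 4, 3): 21 + 4 + 5 + 8 = 38
σ = (1, 3, 2, 4): 21 + 1 + (-6) + (-8) = 8
σ = (1, 3, 4, 2): 21 + 1 + 5 + 7 = 34
σ = (1, 4, 2, 3): 21 + (-1) + (-6) + 8 = 22
σ = (1, 4, 3, 2): 21 + (-1) + (-5) + 7 = 22
σ = (2, 1, 3, 4): 26 + 12 + (-5) + (-8) = 25
σ = (2, 1, 4, 3): 26 + 12 + 5 + 8 = 51
σ = (2, 3, 1, 4): 26 + 1 + 27 + (-8) = 46
σ = (2, 3, 4, 1): 26 + 1 + 5 + 3 = 35
σ = (2, 4, 1, 3): 26 + (-1) + 27 + 8 = 60
σ = (2, 4, 3, 1): 26 + (-1) + (-5) + 3 = 23
σ = (3, 1, 2, 4): 18 + 12 + (-6) + (-8) = 16
σ = (3, 1, 4, 2): 18 + 12 + 5 + 7 = 42
σ = (3, 2, 1, 4): 18 + 4 + 27 + (-8) = 41
σ = (3, 2, 4, 1): 18 + 4 + 5 + 3 = 30
σ = (3, 4, 1, 2): 18 + (-1) + 27 + 7 = 51
σ = (3, 4, 2, 1): 18 + (-1) + (-6) + 3 = 14
σ = (4, 1, 2, 3): 18 + 12 + (-6) + 8 = 32
σ = (4, 1, 3, 2): 18 + 12 + (-5) + 7 = 32
σ = (4, 2, 1, 3): 18 + 4 + 27 + 8 = 57
σ = (4, 2, 3, 1): 18 + 4 + (-5) + 3 = 20
σ = (4, 3, 1, 2): 18 + 1 + 27 + 7 = 53
σ = (4, 3, 2, 1): 18 + 1 + (-6) + 3 = 16
Optimal value attained by: σ = (2, 4, 1, 3).
Answer: det⊕(C) = 60; verdict: NONSINGULAR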